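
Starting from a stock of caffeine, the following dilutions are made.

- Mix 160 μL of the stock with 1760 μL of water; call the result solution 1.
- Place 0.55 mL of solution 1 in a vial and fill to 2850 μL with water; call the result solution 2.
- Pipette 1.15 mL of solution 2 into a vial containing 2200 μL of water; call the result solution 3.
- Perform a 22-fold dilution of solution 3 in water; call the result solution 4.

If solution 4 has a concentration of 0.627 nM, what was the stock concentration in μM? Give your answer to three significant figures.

Step 1: 160 μL + 1760 μL = 1920 μL total → factor 1920/160 = 12
Step 2: 0.55 mL brought to 2850 μL → factor 2.85/0.55 = 5.1818
Step 3: 1.15 mL + 2200 μL = 3.35 mL total → factor 3.35/1.15 = 2.913
Step 4: 22-fold → factor 22
Overall dilution factor = 12 × 5.1818 × 2.913 × 22 = 3985
Stock = 0.627 nM × 3985 = 2499 nM = 2.50 μM

2.50 μM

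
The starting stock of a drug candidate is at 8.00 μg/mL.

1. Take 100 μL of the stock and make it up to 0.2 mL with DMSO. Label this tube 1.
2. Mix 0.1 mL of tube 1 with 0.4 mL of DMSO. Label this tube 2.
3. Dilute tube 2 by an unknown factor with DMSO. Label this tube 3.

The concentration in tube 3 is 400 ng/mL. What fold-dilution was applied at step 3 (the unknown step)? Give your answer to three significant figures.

2.00-fold

Step 1: 100 μL brought to 0.2 mL → factor 200/100 = 2
Step 2: 0.1 mL + 0.4 mL = 0.5 mL total → factor 0.5/0.1 = 5
Step 3: unknown factor x
Product of known-step factors = 10
Overall factor = 8.00 μg/mL / (400 ng/mL) = 20
x = 20 / 10 = 2.00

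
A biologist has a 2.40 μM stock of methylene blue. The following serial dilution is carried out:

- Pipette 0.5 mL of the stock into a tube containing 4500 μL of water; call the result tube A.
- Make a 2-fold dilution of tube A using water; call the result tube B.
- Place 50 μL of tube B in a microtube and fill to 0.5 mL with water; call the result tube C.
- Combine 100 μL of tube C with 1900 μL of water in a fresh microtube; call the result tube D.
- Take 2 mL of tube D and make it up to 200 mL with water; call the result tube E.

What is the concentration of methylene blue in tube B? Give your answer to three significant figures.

Step 1: 0.5 mL + 4500 μL = 5 mL total → factor 5/0.5 = 10
Step 2: 2-fold → factor 2
Dilution factor through tube B = 10 × 2 = 20
[tube B] = 2.40 μM / 20 = 0.120 μM

0.120 μM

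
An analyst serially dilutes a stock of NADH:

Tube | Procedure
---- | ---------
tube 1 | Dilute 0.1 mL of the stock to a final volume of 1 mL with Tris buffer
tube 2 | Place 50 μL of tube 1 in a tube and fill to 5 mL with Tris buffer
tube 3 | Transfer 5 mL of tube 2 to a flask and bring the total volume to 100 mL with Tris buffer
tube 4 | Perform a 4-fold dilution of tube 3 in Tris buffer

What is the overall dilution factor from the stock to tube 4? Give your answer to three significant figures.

Step 1: 0.1 mL brought to 1 mL → factor 1/0.1 = 10
Step 2: 50 μL brought to 5 mL → factor 5000/50 = 100
Step 3: 5 mL brought to 100 mL → factor 100/5 = 20
Step 4: 4-fold → factor 4
Overall dilution factor = 10 × 100 × 20 × 4 = 80000

8.00 × 10^4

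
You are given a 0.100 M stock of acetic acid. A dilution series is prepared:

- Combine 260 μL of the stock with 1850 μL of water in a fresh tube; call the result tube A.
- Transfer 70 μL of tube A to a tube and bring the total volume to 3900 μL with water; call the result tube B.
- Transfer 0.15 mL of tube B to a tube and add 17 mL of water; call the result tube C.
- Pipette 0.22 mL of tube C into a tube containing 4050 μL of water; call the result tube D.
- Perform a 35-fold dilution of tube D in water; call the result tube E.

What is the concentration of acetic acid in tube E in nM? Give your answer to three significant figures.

2.85 nM

Step 1: 260 μL + 1850 μL = 2110 μL total → factor 2110/260 = 8.1154
Step 2: 70 μL brought to 3900 μL → factor 3900/70 = 55.714
Step 3: 0.15 mL + 17 mL = 17.15 mL total → factor 17.15/0.15 = 114.33
Step 4: 0.22 mL + 4050 μL = 4.27 mL total → factor 4.27/0.22 = 19.409
Step 5: 35-fold → factor 35
Overall dilution factor = 8.1154 × 55.714 × 114.33 × 19.409 × 35 = 3.5117 × 10^7
Final = 0.100 M / 3.5117 × 10^7 = 2.848 × 10^-9 M = 2.85 nM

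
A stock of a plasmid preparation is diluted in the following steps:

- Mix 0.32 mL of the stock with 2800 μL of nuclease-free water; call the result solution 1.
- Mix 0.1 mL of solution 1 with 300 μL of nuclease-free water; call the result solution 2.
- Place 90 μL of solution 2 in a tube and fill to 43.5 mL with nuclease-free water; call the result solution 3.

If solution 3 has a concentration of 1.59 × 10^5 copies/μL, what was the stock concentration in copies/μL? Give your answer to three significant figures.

Step 1: 0.32 mL + 2800 μL = 3.12 mL total → factor 3.12/0.32 = 9.75
Step 2: 0.1 mL + 300 μL = 0.4 mL total → factor 0.4/0.1 = 4
Step 3: 90 μL brought to 43.5 mL → factor 43500/90 = 483.33
Overall dilution factor = 9.75 × 4 × 483.33 = 18850
Stock = 1.59 × 10^5 copies/μL × 18850 = 3.00 × 10^9 copies/μL

3.00 × 10^9 copies/μL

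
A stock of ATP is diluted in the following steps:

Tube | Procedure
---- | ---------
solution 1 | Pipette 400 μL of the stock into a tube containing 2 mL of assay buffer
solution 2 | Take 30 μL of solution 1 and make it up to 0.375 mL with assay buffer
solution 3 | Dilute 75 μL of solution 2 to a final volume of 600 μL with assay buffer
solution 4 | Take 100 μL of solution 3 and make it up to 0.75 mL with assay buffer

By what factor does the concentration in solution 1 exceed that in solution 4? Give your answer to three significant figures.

Step 1: 400 μL + 2 mL = 2400 μL total → factor 2400/400 = 6
Step 2: 30 μL brought to 0.375 mL → factor 375/30 = 12.5
Step 3: 75 μL brought to 600 μL → factor 600/75 = 8
Step 4: 100 μL brought to 0.75 mL → factor 750/100 = 7.5
Dilution factor to solution 1 = 6; to solution 4 = 4500
[solution 1]/[solution 4] = (factor to solution 4)/(factor to solution 1) = 4500/6 = 750

750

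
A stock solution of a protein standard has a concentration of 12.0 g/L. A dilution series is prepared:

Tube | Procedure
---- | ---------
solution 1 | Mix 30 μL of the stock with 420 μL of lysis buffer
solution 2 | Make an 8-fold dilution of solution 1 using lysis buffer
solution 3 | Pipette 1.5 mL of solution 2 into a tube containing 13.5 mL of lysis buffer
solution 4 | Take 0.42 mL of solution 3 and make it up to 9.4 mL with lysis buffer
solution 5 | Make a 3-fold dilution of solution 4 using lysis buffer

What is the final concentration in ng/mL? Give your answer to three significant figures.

149 ng/mL

Step 1: 30 μL + 420 μL = 450 μL total → factor 450/30 = 15
Step 2: 8-fold → factor 8
Step 3: 1.5 mL + 13.5 mL = 15 mL total → factor 15/1.5 = 10
Step 4: 0.42 mL brought to 9.4 mL → factor 9.4/0.42 = 22.381
Step 5: 3-fold → factor 3
Overall dilution factor = 15 × 8 × 10 × 22.381 × 3 = 80571
Final = 12.0 g/L / 80571 = 0.0001489 g/L = 149 ng/mL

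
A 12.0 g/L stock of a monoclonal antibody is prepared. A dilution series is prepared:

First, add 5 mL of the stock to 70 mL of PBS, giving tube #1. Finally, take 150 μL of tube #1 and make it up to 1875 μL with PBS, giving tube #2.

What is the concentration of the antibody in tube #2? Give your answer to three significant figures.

Step 1: 5 mL + 70 mL = 75 mL total → factor 75/5 = 15
Step 2: 150 μL brought to 1875 μL → factor 1875/150 = 12.5
Overall dilution factor = 15 × 12.5 = 187.5
Final = 12.0 g/L / 187.5 = 0.0640 g/L

0.0640 g/L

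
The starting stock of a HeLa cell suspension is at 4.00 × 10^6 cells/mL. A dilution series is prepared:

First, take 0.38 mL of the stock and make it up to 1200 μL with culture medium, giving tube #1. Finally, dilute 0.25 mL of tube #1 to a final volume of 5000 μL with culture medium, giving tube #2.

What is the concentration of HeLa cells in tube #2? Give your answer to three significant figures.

6.33 × 10^4 cells/mL

Step 1: 0.38 mL brought to 1200 μL → factor 1.2/0.38 = 3.1579
Step 2: 0.25 mL brought to 5000 μL → factor 5/0.25 = 20
Overall dilution factor = 3.1579 × 20 = 63.158
Final = 4.00 × 10^6 cells/mL / 63.158 = 6.33 × 10^4 cells/mL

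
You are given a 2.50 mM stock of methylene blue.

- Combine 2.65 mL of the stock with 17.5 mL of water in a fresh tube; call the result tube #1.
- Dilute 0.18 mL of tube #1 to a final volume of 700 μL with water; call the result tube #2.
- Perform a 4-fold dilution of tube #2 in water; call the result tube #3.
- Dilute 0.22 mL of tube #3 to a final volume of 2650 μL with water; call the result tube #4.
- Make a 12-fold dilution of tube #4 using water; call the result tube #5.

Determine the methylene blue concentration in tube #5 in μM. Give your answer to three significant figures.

Step 1: 2.65 mL + 17.5 mL = 20.15 mL total → factor 20.15/2.65 = 7.6038
Step 2: 0.18 mL brought to 700 μL → factor 0.7/0.18 = 3.8889
Step 3: 4-fold → factor 4
Step 4: 0.22 mL brought to 2650 μL → factor 2.65/0.22 = 12.045
Step 5: 12-fold → factor 12
Overall dilution factor = 7.6038 × 3.8889 × 4 × 12.045 × 12 = 17097
Final = 2.50 mM / 17097 = 0.0001462 mM = 0.146 μM

0.146 μM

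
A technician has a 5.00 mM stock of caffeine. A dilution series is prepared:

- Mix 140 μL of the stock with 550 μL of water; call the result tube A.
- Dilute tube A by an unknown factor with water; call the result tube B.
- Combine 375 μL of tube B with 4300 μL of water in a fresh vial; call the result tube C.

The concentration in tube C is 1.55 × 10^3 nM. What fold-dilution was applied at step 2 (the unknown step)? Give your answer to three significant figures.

Step 1: 140 μL + 550 μL = 690 μL total → factor 690/140 = 4.9286
Step 2: unknown factor x
Step 3: 375 μL + 4300 μL = 4675 μL total → factor 4675/375 = 12.467
Product of known-step factors = 61.443
Overall factor = 5.00 mM / (1.55 × 10^3 nM) = 3225.8
x = 3225.8 / 61.443 = 52.5

52.5-fold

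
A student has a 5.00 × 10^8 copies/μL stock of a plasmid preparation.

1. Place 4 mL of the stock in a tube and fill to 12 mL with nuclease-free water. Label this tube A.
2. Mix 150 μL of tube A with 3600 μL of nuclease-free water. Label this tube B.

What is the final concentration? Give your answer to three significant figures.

6.67 × 10^6 copies/μL

Step 1: 4 mL brought to 12 mL → factor 12/4 = 3
Step 2: 150 μL + 3600 μL = 3750 μL total → factor 3750/150 = 25
Overall dilution factor = 3 × 25 = 75
Final = 5.00 × 10^8 copies/μL / 75 = 6.67 × 10^6 copies/μL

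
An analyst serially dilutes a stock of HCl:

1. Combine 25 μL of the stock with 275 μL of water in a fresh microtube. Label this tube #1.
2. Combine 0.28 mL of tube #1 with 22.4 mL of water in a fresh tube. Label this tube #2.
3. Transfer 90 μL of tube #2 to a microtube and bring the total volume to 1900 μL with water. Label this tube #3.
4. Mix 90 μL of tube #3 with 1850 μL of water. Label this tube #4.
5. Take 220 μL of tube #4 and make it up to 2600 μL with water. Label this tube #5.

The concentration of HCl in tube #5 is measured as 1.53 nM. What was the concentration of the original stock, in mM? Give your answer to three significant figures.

8.00 mM

Step 1: 25 μL + 275 μL = 300 μL total → factor 300/25 = 12
Step 2: 0.28 mL + 22.4 mL = 22.68 mL total → factor 22.68/0.28 = 81
Step 3: 90 μL brought to 1900 μL → factor 1900/90 = 21.111
Step 4: 90 μL + 1850 μL = 1940 μL total → factor 1940/90 = 21.556
Step 5: 220 μL brought to 2600 μL → factor 2600/220 = 11.818
Overall dilution factor = 12 × 81 × 21.111 × 21.556 × 11.818 = 5.2274 × 10^6
Stock = 1.53 nM × 5.2274 × 10^6 = 7.998 × 10^6 nM = 8.00 mM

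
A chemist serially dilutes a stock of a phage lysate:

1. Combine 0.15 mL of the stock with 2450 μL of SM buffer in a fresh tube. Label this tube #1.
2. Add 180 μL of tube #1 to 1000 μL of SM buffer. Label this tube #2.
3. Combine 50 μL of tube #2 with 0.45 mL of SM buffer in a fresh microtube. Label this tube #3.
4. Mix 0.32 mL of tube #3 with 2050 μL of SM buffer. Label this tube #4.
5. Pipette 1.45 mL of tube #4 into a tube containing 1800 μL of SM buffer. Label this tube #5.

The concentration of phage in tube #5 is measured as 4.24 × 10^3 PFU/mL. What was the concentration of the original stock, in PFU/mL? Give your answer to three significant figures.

8.00 × 10^7 PFU/mL

Step 1: 0.15 mL + 2450 μL = 2.6 mL total → factor 2.6/0.15 = 17.333
Step 2: 180 μL + 1000 μL = 1180 μL total → factor 1180/180 = 6.5556
Step 3: 50 μL + 0.45 mL = 500 μL total → factor 500/50 = 10
Step 4: 0.32 mL + 2050 μL = 2.37 mL total → factor 2.37/0.32 = 7.4062
Step 5: 1.45 mL + 1800 μL = 3.25 mL total → factor 3.25/1.45 = 2.2414
Overall dilution factor = 17.333 × 6.5556 × 10 × 7.4062 × 2.2414 = 18863
Stock = 4.24 × 10^3 PFU/mL × 18863 = 8.00 × 10^7 PFU/mL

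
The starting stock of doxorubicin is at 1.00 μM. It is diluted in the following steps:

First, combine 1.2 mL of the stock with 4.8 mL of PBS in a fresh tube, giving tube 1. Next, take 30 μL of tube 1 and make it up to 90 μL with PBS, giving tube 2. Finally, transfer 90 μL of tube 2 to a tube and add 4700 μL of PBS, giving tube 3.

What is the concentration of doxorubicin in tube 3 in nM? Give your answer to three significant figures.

Step 1: 1.2 mL + 4.8 mL = 6 mL total → factor 6/1.2 = 5
Step 2: 30 μL brought to 90 μL → factor 90/30 = 3
Step 3: 90 μL + 4700 μL = 4790 μL total → factor 4790/90 = 53.222
Overall dilution factor = 5 × 3 × 53.222 = 798.33
Final = 1.00 μM / 798.33 = 0.001253 μM = 1.25 nM

1.25 nM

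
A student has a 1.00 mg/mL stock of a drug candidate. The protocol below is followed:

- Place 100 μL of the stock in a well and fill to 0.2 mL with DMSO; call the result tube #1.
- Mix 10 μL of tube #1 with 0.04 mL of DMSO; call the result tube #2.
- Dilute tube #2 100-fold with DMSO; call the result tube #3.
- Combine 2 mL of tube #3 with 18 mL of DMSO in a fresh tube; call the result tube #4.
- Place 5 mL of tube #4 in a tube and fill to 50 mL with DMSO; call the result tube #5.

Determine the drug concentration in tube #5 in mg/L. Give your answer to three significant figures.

0.0100 mg/L

Step 1: 100 μL brought to 0.2 mL → factor 200/100 = 2
Step 2: 10 μL + 0.04 mL = 50 μL total → factor 50/10 = 5
Step 3: 100-fold → factor 100
Step 4: 2 mL + 18 mL = 20 mL total → factor 20/2 = 10
Step 5: 5 mL brought to 50 mL → factor 50/5 = 10
Overall dilution factor = 2 × 5 × 100 × 10 × 10 = 1 × 10^5
Final = 1.00 mg/mL / 1 × 10^5 = 1.000 × 10^-5 mg/mL = 0.0100 mg/L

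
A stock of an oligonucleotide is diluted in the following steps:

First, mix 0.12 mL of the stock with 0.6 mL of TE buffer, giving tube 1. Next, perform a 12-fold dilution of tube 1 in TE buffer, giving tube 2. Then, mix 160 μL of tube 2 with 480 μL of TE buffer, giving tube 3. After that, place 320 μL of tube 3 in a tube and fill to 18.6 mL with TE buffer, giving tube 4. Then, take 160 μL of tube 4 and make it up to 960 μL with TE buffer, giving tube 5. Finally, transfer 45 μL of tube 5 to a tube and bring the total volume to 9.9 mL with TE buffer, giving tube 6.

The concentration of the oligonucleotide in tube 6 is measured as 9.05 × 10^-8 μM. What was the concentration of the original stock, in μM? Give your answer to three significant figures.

Step 1: 0.12 mL + 0.6 mL = 0.72 mL total → factor 0.72/0.12 = 6
Step 2: 12-fold → factor 12
Step 3: 160 μL + 480 μL = 640 μL total → factor 640/160 = 4
Step 4: 320 μL brought to 18.6 mL → factor 18600/320 = 58.125
Step 5: 160 μL brought to 960 μL → factor 960/160 = 6
Step 6: 45 μL brought to 9.9 mL → factor 9900/45 = 220
Overall dilution factor = 6 × 12 × 4 × 58.125 × 6 × 220 = 2.2097 × 10^7
Stock = 9.05 × 10^-8 μM × 2.2097 × 10^7 = 2.00 μM

2.00 μM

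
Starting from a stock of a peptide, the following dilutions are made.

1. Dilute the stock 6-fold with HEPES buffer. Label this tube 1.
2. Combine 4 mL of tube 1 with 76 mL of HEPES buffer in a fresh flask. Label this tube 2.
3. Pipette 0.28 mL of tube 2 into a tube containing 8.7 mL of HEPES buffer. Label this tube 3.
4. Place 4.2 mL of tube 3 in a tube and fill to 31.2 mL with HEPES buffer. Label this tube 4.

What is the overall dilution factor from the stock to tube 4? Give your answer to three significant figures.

Step 1: 6-fold → factor 6
Step 2: 4 mL + 76 mL = 80 mL total → factor 80/4 = 20
Step 3: 0.28 mL + 8.7 mL = 8.98 mL total → factor 8.98/0.28 = 32.071
Step 4: 4.2 mL brought to 31.2 mL → factor 31.2/4.2 = 7.4286
Overall dilution factor = 6 × 20 × 32.071 × 7.4286 = 28589

2.86 × 10^4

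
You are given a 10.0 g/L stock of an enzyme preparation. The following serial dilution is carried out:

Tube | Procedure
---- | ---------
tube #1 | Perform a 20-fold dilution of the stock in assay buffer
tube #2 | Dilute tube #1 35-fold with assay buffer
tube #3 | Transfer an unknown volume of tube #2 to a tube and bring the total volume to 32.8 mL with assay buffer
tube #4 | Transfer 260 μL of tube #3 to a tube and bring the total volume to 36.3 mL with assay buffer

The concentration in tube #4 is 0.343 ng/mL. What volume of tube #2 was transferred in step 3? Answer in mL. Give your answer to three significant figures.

0.110 mL

Step 1: 20-fold → factor 20
Step 2: 35-fold → factor 35
Step 3: v brought to 32.8 mL → factor = 32.8 mL/v
Step 4: 260 μL brought to 36.3 mL → factor 36300/260 = 139.62
Product of known-step factors = 97731
Overall factor = 10.0 g/L / (0.343 ng/mL) = 2.9155 × 10^7
Step-3 factor = 2.9155 × 10^7 / 97731 = 298.31
v = 32.8 mL / 298.31 = 0.110 mL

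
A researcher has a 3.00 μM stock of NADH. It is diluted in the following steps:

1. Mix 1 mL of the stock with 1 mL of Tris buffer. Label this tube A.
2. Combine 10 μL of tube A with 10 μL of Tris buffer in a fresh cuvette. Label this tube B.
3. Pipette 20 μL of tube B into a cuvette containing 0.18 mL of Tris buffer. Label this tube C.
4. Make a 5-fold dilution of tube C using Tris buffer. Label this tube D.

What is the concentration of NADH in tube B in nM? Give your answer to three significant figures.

750 nM

Step 1: 1 mL + 1 mL = 2 mL total → factor 2/1 = 2
Step 2: 10 μL + 10 μL = 20 μL total → factor 20/10 = 2
Dilution factor through tube B = 2 × 2 = 4
[tube B] = 3.00 μM / 4 = 0.7500 μM = 750 nM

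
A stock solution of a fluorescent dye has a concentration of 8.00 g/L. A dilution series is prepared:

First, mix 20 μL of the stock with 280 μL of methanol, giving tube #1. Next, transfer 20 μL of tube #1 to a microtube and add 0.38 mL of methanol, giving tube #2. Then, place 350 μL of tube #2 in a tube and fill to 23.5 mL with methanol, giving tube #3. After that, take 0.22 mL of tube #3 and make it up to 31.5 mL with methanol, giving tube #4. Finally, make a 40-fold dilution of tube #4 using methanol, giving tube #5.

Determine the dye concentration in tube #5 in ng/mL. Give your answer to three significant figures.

0.0693 ng/mL

Step 1: 20 μL + 280 μL = 300 μL total → factor 300/20 = 15
Step 2: 20 μL + 0.38 mL = 400 μL total → factor 400/20 = 20
Step 3: 350 μL brought to 23.5 mL → factor 23500/350 = 67.143
Step 4: 0.22 mL brought to 31.5 mL → factor 31.5/0.22 = 143.18
Step 5: 40-fold → factor 40
Overall dilution factor = 15 × 20 × 67.143 × 143.18 × 40 = 1.1536 × 10^8
Final = 8.00 g/L / 1.1536 × 10^8 = 6.935 × 10^-8 g/L = 0.0693 ng/mL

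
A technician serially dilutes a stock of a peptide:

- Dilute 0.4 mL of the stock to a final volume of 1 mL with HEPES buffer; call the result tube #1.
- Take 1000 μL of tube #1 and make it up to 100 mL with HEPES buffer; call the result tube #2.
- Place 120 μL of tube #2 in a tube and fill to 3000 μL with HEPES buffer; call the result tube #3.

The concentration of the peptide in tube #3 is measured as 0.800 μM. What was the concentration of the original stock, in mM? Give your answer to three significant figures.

5.00 mM

Step 1: 0.4 mL brought to 1 mL → factor 1/0.4 = 2.5
Step 2: 1000 μL brought to 100 mL → factor 1 × 10^5/1000 = 100
Step 3: 120 μL brought to 3000 μL → factor 3000/120 = 25
Overall dilution factor = 2.5 × 100 × 25 = 6250
Stock = 0.800 μM × 6250 = 5000 μM = 5.00 mM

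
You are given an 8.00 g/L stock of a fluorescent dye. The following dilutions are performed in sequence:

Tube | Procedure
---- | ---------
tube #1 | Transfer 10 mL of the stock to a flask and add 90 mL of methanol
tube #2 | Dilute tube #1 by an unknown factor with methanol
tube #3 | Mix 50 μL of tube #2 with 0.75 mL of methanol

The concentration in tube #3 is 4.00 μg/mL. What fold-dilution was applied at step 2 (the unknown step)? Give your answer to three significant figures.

Step 1: 10 mL + 90 mL = 100 mL total → factor 100/10 = 10
Step 2: unknown factor x
Step 3: 50 μL + 0.75 mL = 800 μL total → factor 800/50 = 16
Product of known-step factors = 160
Overall factor = 8.00 g/L / (4.00 μg/mL) = 2000
x = 2000 / 160 = 12.5

12.5-fold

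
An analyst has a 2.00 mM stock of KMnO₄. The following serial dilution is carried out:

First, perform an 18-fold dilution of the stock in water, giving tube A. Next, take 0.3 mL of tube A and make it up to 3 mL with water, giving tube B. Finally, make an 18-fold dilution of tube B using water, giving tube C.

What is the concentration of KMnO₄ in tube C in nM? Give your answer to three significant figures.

617 nM

Step 1: 18-fold → factor 18
Step 2: 0.3 mL brought to 3 mL → factor 3/0.3 = 10
Step 3: 18-fold → factor 18
Overall dilution factor = 18 × 10 × 18 = 3240
Final = 2.00 mM / 3240 = 0.0006173 mM = 617 nM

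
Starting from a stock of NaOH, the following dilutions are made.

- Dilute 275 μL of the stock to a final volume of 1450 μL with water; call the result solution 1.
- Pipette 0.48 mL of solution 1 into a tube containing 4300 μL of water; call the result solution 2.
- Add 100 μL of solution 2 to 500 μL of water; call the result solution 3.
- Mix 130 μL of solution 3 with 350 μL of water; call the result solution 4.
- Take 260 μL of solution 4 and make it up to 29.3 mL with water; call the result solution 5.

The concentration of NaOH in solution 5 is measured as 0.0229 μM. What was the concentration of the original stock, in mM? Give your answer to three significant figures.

Step 1: 275 μL brought to 1450 μL → factor 1450/275 = 5.2727
Step 2: 0.48 mL + 4300 μL = 4.78 mL total → factor 4.78/0.48 = 9.9583
Step 3: 100 μL + 500 μL = 600 μL total → factor 600/100 = 6
Step 4: 130 μL + 350 μL = 480 μL total → factor 480/130 = 3.6923
Step 5: 260 μL brought to 29.3 mL → factor 29300/260 = 112.69
Overall dilution factor = 5.2727 × 9.9583 × 6 × 3.6923 × 112.69 = 1.3109 × 10^5
Stock = 0.0229 μM × 1.3109 × 10^5 = 3002 μM = 3.00 mM

3.00 mM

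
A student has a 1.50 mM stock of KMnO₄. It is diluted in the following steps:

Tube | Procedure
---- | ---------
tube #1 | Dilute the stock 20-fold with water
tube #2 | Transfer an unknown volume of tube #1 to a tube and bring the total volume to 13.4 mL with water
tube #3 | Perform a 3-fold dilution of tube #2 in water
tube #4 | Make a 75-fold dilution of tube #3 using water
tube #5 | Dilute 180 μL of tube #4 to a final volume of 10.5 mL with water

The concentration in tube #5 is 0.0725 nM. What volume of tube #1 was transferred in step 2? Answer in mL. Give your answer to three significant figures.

Step 1: 20-fold → factor 20
Step 2: v brought to 13.4 mL → factor = 13.4 mL/v
Step 3: 3-fold → factor 3
Step 4: 75-fold → factor 75
Step 5: 180 μL brought to 10.5 mL → factor 10500/180 = 58.333
Product of known-step factors = 2.625 × 10^5
Overall factor = 1.50 mM / (0.0725 nM) = 2.069 × 10^7
Step-2 factor = 2.069 × 10^7 / 2.625 × 10^5 = 78.818
v = 13.4 mL / 78.818 = 0.170 mL

0.170 mL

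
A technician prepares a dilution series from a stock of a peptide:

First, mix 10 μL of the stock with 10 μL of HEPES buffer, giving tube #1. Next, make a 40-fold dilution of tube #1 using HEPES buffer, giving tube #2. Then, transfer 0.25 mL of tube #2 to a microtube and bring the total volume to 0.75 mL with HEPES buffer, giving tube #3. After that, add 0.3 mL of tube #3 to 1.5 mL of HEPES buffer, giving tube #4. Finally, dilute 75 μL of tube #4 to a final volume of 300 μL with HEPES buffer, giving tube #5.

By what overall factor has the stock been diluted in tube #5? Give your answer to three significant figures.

5.76 × 10^3

Step 1: 10 μL + 10 μL = 20 μL total → factor 20/10 = 2
Step 2: 40-fold → factor 40
Step 3: 0.25 mL brought to 0.75 mL → factor 0.75/0.25 = 3
Step 4: 0.3 mL + 1.5 mL = 1.8 mL total → factor 1.8/0.3 = 6
Step 5: 75 μL brought to 300 μL → factor 300/75 = 4
Overall dilution factor = 2 × 40 × 3 × 6 × 4 = 5760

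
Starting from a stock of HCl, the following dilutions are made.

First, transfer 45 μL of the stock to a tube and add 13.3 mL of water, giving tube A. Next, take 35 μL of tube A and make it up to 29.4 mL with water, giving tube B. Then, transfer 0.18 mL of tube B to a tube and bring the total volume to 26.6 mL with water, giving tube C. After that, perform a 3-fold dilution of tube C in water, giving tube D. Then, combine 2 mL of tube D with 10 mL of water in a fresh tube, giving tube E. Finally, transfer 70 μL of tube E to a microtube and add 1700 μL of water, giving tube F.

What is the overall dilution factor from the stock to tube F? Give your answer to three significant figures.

1.68 × 10^10

Step 1: 45 μL + 13.3 mL = 13345 μL total → factor 13345/45 = 296.56
Step 2: 35 μL brought to 29.4 mL → factor 29400/35 = 840
Step 3: 0.18 mL brought to 26.6 mL → factor 26.6/0.18 = 147.78
Step 4: 3-fold → factor 3
Step 5: 2 mL + 10 mL = 12 mL total → factor 12/2 = 6
Step 6: 70 μL + 1700 μL = 1770 μL total → factor 1770/70 = 25.286
Overall dilution factor = 296.56 × 840 × 147.78 × 3 × 6 × 25.286 = 1.6755 × 10^10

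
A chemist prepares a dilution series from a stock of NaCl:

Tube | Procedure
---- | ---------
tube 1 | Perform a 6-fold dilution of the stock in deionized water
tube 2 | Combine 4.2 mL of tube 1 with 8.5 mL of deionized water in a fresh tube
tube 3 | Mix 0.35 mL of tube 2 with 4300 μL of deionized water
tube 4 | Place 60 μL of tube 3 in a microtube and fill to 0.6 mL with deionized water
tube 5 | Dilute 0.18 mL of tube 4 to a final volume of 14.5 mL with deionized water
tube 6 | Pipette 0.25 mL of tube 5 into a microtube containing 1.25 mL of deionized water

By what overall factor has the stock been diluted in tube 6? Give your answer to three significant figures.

Step 1: 6-fold → factor 6
Step 2: 4.2 mL + 8.5 mL = 12.7 mL total → factor 12.7/4.2 = 3.0238
Step 3: 0.35 mL + 4300 μL = 4.65 mL total → factor 4.65/0.35 = 13.286
Step 4: 60 μL brought to 0.6 mL → factor 600/60 = 10
Step 5: 0.18 mL brought to 14.5 mL → factor 14.5/0.18 = 80.556
Step 6: 0.25 mL + 1.25 mL = 1.5 mL total → factor 1.5/0.25 = 6
Overall dilution factor = 6 × 3.0238 × 13.286 × 10 × 80.556 × 6 = 1.165 × 10^6

1.17 × 10^6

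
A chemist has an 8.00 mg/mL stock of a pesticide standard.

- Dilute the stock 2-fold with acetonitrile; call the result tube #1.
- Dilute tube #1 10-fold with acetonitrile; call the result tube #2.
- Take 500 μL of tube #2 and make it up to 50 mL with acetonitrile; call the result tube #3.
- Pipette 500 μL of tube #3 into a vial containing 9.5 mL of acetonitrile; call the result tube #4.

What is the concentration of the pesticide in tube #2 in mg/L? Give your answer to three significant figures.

Step 1: 2-fold → factor 2
Step 2: 10-fold → factor 10
Dilution factor through tube #2 = 2 × 10 = 20
[tube #2] = 8.00 mg/mL / 20 = 0.4000 mg/mL = 400 mg/L

400 mg/L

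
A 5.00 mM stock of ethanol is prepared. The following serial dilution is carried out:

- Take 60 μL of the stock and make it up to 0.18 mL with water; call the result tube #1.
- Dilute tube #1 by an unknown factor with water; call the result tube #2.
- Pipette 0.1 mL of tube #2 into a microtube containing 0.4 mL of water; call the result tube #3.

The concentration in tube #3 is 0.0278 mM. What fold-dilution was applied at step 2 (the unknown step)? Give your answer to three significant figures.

12.0-fold

Step 1: 60 μL brought to 0.18 mL → factor 180/60 = 3
Step 2: unknown factor x
Step 3: 0.1 mL + 0.4 mL = 0.5 mL total → factor 0.5/0.1 = 5
Product of known-step factors = 15
Overall factor = 5.00 mM / (0.0278 mM) = 179.86
x = 179.86 / 15 = 12.0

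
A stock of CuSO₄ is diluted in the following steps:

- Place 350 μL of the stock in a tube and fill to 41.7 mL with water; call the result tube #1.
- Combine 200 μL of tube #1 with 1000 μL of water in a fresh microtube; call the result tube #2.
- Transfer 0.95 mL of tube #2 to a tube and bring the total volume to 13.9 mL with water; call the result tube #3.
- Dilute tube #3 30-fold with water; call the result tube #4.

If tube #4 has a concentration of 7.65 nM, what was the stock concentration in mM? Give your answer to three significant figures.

Step 1: 350 μL brought to 41.7 mL → factor 41700/350 = 119.14
Step 2: 200 μL + 1000 μL = 1200 μL total → factor 1200/200 = 6
Step 3: 0.95 mL brought to 13.9 mL → factor 13.9/0.95 = 14.632
Step 4: 30-fold → factor 30
Overall dilution factor = 119.14 × 6 × 14.632 × 30 = 3.1378 × 10^5
Stock = 7.65 nM × 3.1378 × 10^5 = 2.400 × 10^6 nM = 2.40 mM

2.40 mM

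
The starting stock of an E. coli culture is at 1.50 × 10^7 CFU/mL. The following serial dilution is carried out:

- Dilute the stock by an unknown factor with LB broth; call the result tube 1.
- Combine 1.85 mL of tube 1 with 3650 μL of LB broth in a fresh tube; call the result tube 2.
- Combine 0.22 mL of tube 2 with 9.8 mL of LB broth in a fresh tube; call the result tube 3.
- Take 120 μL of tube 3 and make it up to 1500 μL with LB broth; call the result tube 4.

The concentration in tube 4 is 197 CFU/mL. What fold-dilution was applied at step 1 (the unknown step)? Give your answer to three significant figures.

45.0-fold

Step 1: unknown factor x
Step 2: 1.85 mL + 3650 μL = 5.5 mL total → factor 5.5/1.85 = 2.973
Step 3: 0.22 mL + 9.8 mL = 10.02 mL total → factor 10.02/0.22 = 45.545
Step 4: 120 μL brought to 1500 μL → factor 1500/120 = 12.5
Product of known-step factors = 1692.6
Overall factor = 1.50 × 10^7 CFU/mL / (197 CFU/mL) = 76142
x = 76142 / 1692.6 = 45.0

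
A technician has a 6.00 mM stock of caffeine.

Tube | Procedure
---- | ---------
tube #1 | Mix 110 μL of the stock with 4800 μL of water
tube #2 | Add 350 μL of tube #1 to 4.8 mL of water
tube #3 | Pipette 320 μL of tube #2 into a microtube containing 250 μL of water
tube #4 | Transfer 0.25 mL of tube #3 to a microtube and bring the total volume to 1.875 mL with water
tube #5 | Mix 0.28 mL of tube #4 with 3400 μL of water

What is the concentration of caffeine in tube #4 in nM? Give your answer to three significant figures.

Step 1: 110 μL + 4800 μL = 4910 μL total → factor 4910/110 = 44.636
Step 2: 350 μL + 4.8 mL = 5150 μL total → factor 5150/350 = 14.714
Step 3: 320 μL + 250 μL = 570 μL total → factor 570/320 = 1.7812
Step 4: 0.25 mL brought to 1.875 mL → factor 1.875/0.25 = 7.5
Dilution factor through tube #4 = 44.636 × 14.714 × 1.7812 × 7.5 = 8774.3
[tube #4] = 6.00 mM / 8774.3 = 0.0006838 mM = 684 nM

684 nM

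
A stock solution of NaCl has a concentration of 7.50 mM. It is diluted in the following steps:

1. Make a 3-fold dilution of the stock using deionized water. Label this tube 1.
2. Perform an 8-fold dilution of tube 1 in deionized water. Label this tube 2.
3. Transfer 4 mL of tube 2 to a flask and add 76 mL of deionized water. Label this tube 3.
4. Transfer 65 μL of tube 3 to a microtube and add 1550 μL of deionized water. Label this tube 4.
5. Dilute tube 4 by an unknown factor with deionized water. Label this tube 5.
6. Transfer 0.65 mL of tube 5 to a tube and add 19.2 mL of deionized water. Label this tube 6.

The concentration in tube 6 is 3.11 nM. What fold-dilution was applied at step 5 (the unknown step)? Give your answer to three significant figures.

Step 1: 3-fold → factor 3
Step 2: 8-fold → factor 8
Step 3: 4 mL + 76 mL = 80 mL total → factor 80/4 = 20
Step 4: 65 μL + 1550 μL = 1615 μL total → factor 1615/65 = 24.846
Step 5: unknown factor x
Step 6: 0.65 mL + 19.2 mL = 19.85 mL total → factor 19.85/0.65 = 30.538
Product of known-step factors = 3.6421 × 10^5
Overall factor = 7.50 mM / (3.11 nM) = 2.4116 × 10^6
x = 2.4116 × 10^6 / 3.6421 × 10^5 = 6.62

6.62-fold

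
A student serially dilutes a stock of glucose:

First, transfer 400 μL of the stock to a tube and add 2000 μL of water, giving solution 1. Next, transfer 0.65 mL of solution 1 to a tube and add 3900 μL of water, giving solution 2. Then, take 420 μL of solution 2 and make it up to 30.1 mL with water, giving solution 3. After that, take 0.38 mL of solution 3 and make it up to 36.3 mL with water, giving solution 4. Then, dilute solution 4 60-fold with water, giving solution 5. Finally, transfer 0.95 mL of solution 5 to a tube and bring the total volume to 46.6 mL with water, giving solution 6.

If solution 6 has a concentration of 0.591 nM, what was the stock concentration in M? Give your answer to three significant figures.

0.500 M

Step 1: 400 μL + 2000 μL = 2400 μL total → factor 2400/400 = 6
Step 2: 0.65 mL + 3900 μL = 4.55 mL total → factor 4.55/0.65 = 7
Step 3: 420 μL brought to 30.1 mL → factor 30100/420 = 71.667
Step 4: 0.38 mL brought to 36.3 mL → factor 36.3/0.38 = 95.526
Step 5: 60-fold → factor 60
Step 6: 0.95 mL brought to 46.6 mL → factor 46.6/0.95 = 49.053
Overall dilution factor = 6 × 7 × 71.667 × 95.526 × 60 × 49.053 = 8.4626 × 10^8
Stock = 0.591 nM × 8.4626 × 10^8 = 5.001 × 10^8 nM = 0.500 M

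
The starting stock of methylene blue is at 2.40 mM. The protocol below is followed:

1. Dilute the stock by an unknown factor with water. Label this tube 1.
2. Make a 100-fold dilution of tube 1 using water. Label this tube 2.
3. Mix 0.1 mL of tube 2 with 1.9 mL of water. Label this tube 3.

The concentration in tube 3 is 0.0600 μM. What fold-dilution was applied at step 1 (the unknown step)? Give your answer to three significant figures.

20.0-fold

Step 1: unknown factor x
Step 2: 100-fold → factor 100
Step 3: 0.1 mL + 1.9 mL = 2 mL total → factor 2/0.1 = 20
Product of known-step factors = 2000
Overall factor = 2.40 mM / (0.0600 μM) = 40000
x = 40000 / 2000 = 20.0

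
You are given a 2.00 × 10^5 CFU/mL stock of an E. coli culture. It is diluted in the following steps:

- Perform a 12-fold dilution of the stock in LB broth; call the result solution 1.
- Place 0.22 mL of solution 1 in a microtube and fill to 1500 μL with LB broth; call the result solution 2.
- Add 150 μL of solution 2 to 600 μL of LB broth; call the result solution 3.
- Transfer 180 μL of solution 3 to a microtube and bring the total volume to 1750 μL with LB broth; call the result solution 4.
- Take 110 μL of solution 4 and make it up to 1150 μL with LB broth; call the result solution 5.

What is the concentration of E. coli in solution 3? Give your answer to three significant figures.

489 CFU/mL

Step 1: 12-fold → factor 12
Step 2: 0.22 mL brought to 1500 μL → factor 1.5/0.22 = 6.8182
Step 3: 150 μL + 600 μL = 750 μL total → factor 750/150 = 5
Dilution factor through solution 3 = 12 × 6.8182 × 5 = 409.09
[solution 3] = 2.00 × 10^5 CFU/mL / 409.09 = 489 CFU/mL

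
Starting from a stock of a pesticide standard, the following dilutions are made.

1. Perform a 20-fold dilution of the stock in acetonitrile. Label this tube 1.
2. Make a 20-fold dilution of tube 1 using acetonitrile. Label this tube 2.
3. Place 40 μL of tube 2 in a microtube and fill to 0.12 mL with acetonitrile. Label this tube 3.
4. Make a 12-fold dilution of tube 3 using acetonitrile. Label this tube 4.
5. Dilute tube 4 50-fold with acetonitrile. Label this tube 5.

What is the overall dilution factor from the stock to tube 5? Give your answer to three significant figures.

Step 1: 20-fold → factor 20
Step 2: 20-fold → factor 20
Step 3: 40 μL brought to 0.12 mL → factor 120/40 = 3
Step 4: 12-fold → factor 12
Step 5: 50-fold → factor 50
Overall dilution factor = 20 × 20 × 3 × 12 × 50 = 7.2 × 10^5

7.20 × 10^5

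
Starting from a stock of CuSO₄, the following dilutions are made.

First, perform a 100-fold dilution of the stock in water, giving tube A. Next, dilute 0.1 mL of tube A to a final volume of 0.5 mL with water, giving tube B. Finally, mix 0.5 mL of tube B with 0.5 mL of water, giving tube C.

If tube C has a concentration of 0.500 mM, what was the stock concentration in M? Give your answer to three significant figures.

Step 1: 100-fold → factor 100
Step 2: 0.1 mL brought to 0.5 mL → factor 0.5/0.1 = 5
Step 3: 0.5 mL + 0.5 mL = 1 mL total → factor 1/0.5 = 2
Overall dilution factor = 100 × 5 × 2 = 1000
Stock = 0.500 mM × 1000 = 500.0 mM = 0.500 M

0.500 M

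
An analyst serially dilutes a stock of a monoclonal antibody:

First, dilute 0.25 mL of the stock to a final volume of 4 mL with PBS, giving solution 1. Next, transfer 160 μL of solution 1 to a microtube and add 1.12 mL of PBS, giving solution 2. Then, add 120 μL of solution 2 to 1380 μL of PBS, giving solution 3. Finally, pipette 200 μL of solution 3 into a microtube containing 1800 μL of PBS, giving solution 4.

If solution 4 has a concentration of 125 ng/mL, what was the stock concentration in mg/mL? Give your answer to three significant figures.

Step 1: 0.25 mL brought to 4 mL → factor 4/0.25 = 16
Step 2: 160 μL + 1.12 mL = 1280 μL total → factor 1280/160 = 8
Step 3: 120 μL + 1380 μL = 1500 μL total → factor 1500/120 = 12.5
Step 4: 200 μL + 1800 μL = 2000 μL total → factor 2000/200 = 10
Overall dilution factor = 16 × 8 × 12.5 × 10 = 16000
Stock = 125 ng/mL × 16000 = 2.000 × 10^6 ng/mL = 2.00 mg/mL

2.00 mg/mL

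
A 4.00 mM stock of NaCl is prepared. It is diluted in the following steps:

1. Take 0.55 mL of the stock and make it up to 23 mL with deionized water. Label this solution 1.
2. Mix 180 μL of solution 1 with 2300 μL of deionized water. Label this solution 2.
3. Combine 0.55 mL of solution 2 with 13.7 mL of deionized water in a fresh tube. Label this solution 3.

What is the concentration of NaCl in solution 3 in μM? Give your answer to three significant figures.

Step 1: 0.55 mL brought to 23 mL → factor 23/0.55 = 41.818
Step 2: 180 μL + 2300 μL = 2480 μL total → factor 2480/180 = 13.778
Step 3: 0.55 mL + 13.7 mL = 14.25 mL total → factor 14.25/0.55 = 25.909
Overall dilution factor = 41.818 × 13.778 × 25.909 = 14928
Final = 4.00 mM / 14928 = 0.0002680 mM = 0.268 μM

0.268 μM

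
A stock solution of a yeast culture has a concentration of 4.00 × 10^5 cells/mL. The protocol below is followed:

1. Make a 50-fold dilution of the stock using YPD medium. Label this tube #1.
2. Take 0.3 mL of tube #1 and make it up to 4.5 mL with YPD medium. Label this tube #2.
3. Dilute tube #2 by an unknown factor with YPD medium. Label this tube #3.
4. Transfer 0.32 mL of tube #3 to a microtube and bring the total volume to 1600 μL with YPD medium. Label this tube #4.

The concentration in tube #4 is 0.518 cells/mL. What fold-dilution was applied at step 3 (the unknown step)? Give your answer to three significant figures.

Step 1: 50-fold → factor 50
Step 2: 0.3 mL brought to 4.5 mL → factor 4.5/0.3 = 15
Step 3: unknown factor x
Step 4: 0.32 mL brought to 1600 μL → factor 1.6/0.32 = 5
Product of known-step factors = 3750
Overall factor = 4.00 × 10^5 cells/mL / (0.518 cells/mL) = 7.722 × 10^5
x = 7.722 × 10^5 / 3750 = 206

206-fold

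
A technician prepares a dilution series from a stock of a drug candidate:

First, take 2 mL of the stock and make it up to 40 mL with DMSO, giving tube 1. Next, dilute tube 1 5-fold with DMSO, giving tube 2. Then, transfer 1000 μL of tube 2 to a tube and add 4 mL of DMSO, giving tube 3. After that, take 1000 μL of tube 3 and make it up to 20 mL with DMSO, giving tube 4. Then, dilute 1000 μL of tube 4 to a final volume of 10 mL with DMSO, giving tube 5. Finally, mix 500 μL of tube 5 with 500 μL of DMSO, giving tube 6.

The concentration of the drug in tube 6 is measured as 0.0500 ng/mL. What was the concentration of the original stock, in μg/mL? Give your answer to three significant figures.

10.0 μg/mL

Step 1: 2 mL brought to 40 mL → factor 40/2 = 20
Step 2: 5-fold → factor 5
Step 3: 1000 μL + 4 mL = 5000 μL total → factor 5000/1000 = 5
Step 4: 1000 μL brought to 20 mL → factor 20000/1000 = 20
Step 5: 1000 μL brought to 10 mL → factor 10000/1000 = 10
Step 6: 500 μL + 500 μL = 1000 μL total → factor 1000/500 = 2
Overall dilution factor = 20 × 5 × 5 × 20 × 10 × 2 = 2 × 10^5
Stock = 0.0500 ng/mL × 2 × 10^5 = 1.000 × 10^4 ng/mL = 10.0 μg/mL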